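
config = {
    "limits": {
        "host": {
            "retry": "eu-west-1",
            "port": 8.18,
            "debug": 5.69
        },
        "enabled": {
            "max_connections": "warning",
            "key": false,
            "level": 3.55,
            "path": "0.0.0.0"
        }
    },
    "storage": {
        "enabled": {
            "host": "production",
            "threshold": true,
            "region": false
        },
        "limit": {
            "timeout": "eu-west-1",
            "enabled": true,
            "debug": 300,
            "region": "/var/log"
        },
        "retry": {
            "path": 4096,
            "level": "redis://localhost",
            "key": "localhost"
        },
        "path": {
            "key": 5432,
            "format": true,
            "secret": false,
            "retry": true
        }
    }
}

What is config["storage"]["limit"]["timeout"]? "eu-west-1"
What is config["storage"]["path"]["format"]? True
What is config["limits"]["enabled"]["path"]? "0.0.0.0"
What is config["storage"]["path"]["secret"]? False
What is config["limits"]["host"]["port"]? 8.18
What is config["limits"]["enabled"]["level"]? 3.55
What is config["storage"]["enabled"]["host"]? "production"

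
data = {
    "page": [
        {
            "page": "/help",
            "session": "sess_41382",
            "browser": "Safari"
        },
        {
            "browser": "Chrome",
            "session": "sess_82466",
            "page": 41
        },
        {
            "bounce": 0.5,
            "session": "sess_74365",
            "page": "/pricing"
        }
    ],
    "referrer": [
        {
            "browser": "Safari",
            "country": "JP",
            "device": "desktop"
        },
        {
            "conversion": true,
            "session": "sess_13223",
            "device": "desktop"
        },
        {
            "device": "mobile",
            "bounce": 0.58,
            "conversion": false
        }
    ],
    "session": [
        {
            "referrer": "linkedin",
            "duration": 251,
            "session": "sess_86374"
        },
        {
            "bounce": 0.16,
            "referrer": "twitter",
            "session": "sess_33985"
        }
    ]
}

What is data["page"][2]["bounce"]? 0.5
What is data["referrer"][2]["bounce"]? 0.58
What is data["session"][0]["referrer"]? "linkedin"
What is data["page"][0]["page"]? "/help"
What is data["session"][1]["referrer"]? "twitter"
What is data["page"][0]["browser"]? "Safari"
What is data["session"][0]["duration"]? 251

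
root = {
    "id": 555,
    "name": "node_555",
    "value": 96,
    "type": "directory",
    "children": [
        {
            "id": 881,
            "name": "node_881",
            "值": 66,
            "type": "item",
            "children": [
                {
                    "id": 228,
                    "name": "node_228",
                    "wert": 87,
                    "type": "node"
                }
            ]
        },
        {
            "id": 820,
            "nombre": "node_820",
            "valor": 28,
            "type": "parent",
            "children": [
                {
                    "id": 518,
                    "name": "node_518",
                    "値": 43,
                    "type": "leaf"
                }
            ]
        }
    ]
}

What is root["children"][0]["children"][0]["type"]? "node"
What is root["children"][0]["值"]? 66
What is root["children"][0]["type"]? "item"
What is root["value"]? 96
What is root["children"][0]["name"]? "node_881"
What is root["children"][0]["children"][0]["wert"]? 87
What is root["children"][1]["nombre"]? "node_820"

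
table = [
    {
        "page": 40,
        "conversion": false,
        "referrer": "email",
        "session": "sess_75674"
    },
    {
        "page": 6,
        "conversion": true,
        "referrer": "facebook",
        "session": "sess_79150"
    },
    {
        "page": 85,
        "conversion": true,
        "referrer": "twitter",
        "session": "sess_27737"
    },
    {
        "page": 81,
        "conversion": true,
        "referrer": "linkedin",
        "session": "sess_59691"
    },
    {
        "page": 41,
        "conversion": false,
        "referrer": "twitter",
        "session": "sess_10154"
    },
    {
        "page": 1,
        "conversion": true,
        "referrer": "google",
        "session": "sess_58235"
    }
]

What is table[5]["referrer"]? "google"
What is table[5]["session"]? "sess_58235"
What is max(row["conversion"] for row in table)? True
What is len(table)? 6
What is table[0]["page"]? 40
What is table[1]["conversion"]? True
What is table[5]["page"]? 1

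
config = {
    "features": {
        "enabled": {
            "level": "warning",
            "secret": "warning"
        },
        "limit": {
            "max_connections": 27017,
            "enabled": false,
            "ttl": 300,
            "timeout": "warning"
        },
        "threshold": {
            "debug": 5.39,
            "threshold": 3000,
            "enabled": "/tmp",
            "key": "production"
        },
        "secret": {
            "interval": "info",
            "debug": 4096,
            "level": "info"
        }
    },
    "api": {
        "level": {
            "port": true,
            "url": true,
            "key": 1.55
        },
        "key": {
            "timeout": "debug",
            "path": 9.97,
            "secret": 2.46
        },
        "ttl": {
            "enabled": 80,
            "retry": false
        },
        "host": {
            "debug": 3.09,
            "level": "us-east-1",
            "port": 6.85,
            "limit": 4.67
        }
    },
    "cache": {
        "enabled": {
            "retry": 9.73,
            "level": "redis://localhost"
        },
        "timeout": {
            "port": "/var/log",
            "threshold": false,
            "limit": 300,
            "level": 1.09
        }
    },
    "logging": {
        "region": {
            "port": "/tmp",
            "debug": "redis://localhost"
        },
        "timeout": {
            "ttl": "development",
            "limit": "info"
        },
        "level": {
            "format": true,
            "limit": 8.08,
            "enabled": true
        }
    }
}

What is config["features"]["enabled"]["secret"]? "warning"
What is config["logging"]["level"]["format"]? True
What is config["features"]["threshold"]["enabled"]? "/tmp"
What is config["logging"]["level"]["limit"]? 8.08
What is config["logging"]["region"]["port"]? "/tmp"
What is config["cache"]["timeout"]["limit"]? 300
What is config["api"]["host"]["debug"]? 3.09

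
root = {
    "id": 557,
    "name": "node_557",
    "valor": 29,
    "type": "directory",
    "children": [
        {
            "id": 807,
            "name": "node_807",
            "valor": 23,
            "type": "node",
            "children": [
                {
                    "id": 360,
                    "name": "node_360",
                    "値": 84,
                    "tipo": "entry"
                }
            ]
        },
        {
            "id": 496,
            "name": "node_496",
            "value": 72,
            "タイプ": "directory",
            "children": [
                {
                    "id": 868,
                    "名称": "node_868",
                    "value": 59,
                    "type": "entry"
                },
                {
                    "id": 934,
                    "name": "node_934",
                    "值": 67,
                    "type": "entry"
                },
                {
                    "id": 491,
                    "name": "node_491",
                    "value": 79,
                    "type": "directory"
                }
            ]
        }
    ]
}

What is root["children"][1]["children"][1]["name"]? "node_934"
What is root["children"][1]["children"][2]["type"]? "directory"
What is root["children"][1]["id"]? 496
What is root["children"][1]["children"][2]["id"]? 491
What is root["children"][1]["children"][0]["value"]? 59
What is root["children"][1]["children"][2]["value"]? 79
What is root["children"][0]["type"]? "node"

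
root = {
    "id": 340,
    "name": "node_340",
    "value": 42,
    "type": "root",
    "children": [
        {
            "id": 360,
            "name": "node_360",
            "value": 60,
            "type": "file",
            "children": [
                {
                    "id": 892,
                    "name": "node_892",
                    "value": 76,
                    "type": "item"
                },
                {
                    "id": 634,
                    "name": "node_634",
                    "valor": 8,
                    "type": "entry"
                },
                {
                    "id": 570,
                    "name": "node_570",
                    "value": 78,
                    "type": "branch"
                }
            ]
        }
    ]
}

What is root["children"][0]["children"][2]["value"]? 78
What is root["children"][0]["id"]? 360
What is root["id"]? 340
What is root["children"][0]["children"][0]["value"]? 76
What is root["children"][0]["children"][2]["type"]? "branch"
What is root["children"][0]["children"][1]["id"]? 634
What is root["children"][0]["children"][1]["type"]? "entry"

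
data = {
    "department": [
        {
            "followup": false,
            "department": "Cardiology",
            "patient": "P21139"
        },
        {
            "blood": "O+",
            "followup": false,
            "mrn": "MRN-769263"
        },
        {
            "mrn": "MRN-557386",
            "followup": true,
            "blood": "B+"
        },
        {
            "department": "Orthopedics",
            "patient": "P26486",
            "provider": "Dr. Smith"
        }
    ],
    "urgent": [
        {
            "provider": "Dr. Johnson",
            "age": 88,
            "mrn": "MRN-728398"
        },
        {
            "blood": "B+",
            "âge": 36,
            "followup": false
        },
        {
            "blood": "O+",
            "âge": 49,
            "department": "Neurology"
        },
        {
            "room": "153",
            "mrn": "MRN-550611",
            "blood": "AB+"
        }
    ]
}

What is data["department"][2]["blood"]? "B+"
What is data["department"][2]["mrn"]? "MRN-557386"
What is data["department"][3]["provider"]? "Dr. Smith"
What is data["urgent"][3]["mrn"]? "MRN-550611"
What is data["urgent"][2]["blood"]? "O+"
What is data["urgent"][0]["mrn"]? "MRN-728398"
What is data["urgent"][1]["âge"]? 36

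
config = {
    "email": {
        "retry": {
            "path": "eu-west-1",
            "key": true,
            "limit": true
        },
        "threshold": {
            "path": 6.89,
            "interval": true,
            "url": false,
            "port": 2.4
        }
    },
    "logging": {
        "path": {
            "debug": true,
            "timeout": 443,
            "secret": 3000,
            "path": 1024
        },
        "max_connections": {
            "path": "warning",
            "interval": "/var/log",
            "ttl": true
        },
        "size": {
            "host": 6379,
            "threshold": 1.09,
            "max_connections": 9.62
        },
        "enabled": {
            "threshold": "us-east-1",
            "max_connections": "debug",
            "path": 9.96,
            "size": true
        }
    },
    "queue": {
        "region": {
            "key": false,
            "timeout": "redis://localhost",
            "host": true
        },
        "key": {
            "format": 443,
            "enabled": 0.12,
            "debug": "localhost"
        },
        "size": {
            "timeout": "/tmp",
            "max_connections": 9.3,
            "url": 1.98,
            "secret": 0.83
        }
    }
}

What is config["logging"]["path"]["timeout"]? 443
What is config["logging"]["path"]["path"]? 1024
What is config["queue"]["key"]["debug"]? "localhost"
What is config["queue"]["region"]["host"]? True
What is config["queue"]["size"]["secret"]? 0.83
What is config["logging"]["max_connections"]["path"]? "warning"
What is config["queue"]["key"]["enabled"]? 0.12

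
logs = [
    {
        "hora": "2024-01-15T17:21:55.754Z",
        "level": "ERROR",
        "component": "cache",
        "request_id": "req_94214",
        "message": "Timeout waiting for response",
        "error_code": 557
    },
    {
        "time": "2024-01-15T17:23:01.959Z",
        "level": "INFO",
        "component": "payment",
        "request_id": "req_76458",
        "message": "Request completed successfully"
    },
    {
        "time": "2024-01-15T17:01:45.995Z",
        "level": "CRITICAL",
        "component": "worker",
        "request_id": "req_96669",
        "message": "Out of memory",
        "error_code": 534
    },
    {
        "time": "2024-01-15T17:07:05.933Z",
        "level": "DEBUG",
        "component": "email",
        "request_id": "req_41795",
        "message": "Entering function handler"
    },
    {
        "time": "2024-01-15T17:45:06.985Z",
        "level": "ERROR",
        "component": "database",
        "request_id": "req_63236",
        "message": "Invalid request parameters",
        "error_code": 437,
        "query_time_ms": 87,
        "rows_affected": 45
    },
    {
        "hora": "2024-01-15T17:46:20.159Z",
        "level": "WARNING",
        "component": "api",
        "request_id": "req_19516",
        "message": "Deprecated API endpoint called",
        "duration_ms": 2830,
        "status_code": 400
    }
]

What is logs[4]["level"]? "ERROR"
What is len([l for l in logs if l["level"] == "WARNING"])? 1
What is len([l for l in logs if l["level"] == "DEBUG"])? 1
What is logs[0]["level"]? "ERROR"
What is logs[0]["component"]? "cache"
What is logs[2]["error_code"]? 534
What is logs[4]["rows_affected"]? 45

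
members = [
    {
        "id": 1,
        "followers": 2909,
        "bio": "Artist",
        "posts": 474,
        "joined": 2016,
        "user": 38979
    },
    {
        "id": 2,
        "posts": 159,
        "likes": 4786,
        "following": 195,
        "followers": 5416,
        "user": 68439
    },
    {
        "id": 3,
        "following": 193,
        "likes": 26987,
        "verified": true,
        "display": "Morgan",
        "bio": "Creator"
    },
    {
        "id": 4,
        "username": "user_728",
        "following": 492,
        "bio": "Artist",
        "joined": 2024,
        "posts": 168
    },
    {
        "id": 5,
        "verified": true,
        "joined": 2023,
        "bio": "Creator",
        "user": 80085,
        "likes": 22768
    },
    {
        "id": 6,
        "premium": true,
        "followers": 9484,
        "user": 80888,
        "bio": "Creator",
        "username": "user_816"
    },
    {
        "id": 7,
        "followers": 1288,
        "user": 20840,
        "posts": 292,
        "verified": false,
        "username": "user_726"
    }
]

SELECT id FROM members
[1, 2, 3, 4, 5, 6, 7]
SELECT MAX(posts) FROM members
474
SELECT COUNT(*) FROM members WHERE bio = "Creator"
3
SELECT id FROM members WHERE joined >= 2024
[4]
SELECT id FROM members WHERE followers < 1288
[]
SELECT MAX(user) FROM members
80888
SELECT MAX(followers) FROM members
9484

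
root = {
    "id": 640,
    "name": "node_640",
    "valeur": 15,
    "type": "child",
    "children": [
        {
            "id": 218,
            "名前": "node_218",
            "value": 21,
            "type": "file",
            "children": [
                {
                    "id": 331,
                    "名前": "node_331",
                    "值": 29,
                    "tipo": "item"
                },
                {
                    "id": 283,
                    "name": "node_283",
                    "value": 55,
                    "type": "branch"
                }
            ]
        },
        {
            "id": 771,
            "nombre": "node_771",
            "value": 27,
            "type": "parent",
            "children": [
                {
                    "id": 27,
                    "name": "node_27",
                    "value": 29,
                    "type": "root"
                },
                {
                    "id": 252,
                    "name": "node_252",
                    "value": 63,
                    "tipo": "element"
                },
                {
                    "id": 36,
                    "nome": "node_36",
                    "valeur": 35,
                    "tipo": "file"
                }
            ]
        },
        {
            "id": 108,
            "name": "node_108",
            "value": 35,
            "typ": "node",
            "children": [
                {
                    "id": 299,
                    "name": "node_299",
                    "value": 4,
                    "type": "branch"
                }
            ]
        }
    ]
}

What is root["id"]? 640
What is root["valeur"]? 15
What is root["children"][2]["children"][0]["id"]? 299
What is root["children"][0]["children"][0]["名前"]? "node_331"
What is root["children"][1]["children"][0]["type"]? "root"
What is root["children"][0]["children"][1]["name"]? "node_283"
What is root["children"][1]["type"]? "parent"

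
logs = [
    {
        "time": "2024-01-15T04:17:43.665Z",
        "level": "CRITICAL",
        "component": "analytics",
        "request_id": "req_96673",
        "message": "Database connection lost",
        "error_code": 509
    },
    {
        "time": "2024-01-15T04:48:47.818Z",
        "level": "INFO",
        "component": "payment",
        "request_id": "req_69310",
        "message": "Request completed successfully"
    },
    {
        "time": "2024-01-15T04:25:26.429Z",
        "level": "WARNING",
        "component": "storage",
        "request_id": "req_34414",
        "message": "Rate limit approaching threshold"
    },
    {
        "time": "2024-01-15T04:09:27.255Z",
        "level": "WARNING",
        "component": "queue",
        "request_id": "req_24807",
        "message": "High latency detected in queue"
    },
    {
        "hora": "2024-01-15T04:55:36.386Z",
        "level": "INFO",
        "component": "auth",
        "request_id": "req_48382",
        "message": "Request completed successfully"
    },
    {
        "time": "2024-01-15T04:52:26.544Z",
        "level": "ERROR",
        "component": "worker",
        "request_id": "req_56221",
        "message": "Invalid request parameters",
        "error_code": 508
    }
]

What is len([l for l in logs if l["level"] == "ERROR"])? 1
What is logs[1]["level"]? "INFO"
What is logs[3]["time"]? "2024-01-15T04:09:27.255Z"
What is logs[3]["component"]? "queue"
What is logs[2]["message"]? "Rate limit approaching threshold"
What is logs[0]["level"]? "CRITICAL"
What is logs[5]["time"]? "2024-01-15T04:52:26.544Z"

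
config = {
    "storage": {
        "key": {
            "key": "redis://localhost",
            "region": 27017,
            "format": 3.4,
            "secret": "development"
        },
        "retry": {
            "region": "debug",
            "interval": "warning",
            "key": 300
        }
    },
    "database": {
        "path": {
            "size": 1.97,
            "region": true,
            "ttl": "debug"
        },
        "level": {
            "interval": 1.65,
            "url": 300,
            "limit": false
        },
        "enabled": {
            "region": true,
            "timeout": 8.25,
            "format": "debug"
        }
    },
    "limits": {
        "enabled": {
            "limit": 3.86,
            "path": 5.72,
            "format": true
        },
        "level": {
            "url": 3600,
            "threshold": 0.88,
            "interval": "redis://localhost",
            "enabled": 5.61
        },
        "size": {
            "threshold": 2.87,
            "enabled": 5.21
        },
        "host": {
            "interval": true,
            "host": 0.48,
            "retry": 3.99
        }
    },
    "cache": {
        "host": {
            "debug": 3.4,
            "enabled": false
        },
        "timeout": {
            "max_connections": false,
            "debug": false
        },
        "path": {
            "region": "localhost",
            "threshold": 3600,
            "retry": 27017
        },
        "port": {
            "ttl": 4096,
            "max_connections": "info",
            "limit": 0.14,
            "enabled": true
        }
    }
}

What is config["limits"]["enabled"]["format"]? True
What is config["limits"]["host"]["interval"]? True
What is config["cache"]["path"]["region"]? "localhost"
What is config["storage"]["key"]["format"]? 3.4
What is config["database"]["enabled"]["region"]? True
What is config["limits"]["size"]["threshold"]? 2.87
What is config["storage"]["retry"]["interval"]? "warning"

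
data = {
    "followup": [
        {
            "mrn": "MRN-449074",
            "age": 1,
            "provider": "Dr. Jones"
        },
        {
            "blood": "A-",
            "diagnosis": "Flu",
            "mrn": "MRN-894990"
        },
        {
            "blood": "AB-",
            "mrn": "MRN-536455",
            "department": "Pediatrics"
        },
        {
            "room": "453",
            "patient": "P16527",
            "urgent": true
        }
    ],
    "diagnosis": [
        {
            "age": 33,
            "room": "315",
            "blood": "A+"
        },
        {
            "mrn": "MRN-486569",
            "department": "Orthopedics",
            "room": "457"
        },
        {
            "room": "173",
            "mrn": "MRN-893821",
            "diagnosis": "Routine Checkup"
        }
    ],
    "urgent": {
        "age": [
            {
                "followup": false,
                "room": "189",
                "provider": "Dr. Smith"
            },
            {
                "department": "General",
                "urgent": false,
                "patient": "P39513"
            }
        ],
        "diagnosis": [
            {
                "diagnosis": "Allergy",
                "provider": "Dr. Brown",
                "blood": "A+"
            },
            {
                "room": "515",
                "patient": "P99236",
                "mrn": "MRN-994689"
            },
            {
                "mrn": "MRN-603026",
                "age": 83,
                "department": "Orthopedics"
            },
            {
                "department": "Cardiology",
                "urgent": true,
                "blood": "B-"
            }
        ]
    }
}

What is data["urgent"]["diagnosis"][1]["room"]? "515"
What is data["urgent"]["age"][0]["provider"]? "Dr. Smith"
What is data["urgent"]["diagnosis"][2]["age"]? 83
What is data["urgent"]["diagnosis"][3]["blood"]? "B-"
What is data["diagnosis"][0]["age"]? 33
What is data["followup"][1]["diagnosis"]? "Flu"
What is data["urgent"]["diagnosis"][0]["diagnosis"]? "Allergy"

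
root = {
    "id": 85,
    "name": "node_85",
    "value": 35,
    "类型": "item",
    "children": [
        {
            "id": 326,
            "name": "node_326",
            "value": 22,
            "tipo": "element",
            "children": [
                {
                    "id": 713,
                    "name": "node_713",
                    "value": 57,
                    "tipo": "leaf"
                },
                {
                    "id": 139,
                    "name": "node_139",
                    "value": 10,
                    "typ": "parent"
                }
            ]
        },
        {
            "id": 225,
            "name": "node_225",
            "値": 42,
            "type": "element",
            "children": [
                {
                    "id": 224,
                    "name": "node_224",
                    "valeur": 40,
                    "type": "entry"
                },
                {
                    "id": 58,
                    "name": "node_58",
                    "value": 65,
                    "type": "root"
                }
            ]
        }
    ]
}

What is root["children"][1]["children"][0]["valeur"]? 40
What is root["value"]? 35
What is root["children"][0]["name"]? "node_326"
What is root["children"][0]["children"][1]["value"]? 10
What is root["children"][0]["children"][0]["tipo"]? "leaf"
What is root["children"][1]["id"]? 225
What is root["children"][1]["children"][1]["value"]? 65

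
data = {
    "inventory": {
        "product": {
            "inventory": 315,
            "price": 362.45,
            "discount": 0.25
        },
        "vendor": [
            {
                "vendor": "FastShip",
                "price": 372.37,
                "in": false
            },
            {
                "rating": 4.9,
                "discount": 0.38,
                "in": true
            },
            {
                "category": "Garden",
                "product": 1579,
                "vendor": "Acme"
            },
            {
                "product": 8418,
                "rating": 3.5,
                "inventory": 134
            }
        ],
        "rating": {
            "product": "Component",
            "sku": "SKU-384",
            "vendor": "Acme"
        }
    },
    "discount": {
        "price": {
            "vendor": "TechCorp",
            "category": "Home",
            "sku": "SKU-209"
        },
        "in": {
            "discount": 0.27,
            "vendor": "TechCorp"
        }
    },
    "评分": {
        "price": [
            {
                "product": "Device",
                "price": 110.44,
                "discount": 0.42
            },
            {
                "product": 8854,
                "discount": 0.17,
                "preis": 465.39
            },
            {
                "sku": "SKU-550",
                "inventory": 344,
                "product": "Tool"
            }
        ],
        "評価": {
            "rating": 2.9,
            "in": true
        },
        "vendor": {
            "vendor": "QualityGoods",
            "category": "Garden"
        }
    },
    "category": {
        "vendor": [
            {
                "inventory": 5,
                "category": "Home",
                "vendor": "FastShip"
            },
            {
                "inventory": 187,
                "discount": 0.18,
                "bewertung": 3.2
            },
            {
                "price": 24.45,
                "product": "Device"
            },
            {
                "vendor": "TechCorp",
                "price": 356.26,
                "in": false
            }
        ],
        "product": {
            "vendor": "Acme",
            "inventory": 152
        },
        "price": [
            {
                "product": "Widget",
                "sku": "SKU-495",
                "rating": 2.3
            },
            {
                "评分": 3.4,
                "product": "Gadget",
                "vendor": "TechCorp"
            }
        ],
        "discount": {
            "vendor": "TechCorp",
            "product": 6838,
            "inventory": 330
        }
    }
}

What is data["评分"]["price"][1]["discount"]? 0.17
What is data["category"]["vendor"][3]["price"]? 356.26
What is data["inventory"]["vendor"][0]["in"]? False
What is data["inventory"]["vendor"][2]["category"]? "Garden"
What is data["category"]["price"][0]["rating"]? 2.3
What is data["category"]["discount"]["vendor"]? "TechCorp"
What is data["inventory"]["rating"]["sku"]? "SKU-384"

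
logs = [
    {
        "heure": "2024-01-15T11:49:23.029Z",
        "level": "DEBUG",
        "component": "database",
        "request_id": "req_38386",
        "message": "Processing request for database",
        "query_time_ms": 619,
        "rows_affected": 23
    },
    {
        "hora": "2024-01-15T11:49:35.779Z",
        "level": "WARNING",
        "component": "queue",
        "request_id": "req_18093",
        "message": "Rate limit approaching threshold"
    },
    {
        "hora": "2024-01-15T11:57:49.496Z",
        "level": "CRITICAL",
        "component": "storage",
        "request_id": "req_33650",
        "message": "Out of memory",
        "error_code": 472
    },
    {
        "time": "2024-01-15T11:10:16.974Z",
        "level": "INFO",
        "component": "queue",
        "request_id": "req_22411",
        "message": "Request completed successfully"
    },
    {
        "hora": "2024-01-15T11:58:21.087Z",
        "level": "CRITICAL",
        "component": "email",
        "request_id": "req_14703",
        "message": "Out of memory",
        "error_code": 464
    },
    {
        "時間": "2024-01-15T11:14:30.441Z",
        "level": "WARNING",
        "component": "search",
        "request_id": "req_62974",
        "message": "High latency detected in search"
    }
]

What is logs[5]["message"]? "High latency detected in search"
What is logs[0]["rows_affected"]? 23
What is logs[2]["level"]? "CRITICAL"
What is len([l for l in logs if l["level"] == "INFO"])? 1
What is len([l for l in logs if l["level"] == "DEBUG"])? 1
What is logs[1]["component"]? "queue"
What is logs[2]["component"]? "storage"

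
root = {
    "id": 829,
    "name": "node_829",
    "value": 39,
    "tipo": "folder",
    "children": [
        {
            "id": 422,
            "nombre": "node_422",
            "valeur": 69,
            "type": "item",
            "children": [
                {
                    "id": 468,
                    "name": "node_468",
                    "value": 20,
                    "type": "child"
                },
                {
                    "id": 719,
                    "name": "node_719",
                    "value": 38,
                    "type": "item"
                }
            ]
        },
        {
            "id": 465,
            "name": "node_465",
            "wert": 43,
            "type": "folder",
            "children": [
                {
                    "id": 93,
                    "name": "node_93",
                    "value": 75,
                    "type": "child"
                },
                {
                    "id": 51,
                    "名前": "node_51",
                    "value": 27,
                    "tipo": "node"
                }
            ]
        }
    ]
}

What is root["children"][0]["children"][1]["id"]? 719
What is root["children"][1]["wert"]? 43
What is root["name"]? "node_829"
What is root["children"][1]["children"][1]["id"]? 51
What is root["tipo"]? "folder"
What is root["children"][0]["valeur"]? 69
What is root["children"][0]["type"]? "item"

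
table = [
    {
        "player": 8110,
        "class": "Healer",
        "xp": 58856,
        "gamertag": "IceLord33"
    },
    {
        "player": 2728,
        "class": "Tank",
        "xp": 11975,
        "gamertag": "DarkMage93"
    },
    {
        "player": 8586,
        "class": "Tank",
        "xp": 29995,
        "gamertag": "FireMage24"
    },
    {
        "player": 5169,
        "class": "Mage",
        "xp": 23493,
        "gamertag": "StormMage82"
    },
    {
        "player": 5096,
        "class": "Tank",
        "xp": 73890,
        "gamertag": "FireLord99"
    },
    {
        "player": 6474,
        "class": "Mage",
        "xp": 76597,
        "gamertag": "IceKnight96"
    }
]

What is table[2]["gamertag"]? "FireMage24"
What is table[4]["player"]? 5096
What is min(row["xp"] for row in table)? 11975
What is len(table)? 6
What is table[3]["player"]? 5169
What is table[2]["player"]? 8586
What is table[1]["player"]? 2728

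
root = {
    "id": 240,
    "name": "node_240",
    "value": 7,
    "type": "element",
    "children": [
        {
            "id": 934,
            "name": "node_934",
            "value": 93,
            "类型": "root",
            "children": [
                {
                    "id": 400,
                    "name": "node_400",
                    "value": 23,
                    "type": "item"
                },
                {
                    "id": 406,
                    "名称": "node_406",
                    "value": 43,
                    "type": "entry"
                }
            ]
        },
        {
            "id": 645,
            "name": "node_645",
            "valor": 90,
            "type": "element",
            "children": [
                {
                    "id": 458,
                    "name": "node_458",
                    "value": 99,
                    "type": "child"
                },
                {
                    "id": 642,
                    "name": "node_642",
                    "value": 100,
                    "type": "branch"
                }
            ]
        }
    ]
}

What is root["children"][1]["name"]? "node_645"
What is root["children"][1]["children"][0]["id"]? 458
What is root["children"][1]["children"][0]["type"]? "child"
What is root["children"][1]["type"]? "element"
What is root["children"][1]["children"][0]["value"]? 99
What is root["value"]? 7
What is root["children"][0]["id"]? 934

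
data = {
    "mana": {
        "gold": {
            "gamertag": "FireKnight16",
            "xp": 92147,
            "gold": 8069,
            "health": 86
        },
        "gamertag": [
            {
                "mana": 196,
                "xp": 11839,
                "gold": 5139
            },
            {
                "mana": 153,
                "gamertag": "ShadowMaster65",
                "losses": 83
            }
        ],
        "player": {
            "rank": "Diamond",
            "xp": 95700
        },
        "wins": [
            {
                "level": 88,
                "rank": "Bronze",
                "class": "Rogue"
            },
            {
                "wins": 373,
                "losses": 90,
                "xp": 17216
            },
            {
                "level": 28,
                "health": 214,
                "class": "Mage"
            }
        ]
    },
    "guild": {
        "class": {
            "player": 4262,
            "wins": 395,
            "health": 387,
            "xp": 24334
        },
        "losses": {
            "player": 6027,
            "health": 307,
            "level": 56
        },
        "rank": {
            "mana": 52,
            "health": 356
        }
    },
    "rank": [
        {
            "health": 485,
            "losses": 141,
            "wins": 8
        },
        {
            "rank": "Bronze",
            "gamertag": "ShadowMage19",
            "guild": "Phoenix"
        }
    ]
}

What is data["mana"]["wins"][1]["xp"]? 17216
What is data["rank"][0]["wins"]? 8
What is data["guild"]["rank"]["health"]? 356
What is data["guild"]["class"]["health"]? 387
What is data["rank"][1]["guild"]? "Phoenix"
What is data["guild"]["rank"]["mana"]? 52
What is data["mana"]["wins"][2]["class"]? "Mage"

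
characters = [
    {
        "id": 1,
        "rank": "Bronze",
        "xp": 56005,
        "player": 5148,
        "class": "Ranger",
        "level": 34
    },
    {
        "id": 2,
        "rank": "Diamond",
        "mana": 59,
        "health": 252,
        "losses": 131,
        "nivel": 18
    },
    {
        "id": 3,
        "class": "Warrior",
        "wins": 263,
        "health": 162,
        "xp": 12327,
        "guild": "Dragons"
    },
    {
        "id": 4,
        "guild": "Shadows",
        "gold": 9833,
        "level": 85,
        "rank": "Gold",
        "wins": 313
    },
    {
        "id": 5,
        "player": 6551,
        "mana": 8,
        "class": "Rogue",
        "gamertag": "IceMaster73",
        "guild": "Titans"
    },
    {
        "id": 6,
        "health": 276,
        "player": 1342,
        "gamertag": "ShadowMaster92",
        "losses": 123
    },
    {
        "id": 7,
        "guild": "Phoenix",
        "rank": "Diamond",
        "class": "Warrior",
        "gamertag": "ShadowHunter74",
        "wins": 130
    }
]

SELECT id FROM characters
[1, 2, 3, 4, 5, 6, 7]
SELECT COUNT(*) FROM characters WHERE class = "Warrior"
2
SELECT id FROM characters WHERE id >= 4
[4, 5, 6, 7]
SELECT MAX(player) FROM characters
6551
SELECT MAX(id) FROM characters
7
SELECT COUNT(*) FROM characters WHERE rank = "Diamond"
2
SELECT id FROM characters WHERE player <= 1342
[6]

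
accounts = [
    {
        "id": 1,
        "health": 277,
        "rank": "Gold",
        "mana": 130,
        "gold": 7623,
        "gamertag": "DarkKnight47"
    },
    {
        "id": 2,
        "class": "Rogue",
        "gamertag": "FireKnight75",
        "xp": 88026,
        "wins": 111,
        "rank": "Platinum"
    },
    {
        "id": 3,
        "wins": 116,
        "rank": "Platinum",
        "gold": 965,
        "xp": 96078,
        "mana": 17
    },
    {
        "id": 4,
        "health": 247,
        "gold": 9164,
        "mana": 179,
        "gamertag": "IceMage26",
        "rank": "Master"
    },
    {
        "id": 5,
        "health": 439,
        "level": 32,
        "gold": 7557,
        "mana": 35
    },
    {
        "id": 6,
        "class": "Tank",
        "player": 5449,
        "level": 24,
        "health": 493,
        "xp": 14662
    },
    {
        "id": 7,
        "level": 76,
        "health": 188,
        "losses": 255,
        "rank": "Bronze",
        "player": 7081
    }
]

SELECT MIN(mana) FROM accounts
17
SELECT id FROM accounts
[1, 2, 3, 4, 5, 6, 7]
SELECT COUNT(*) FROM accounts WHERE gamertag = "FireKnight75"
1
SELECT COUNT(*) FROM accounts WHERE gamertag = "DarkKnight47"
1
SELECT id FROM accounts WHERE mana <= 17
[3]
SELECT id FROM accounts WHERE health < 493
[1, 4, 5, 7]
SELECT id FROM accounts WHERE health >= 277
[1, 5, 6]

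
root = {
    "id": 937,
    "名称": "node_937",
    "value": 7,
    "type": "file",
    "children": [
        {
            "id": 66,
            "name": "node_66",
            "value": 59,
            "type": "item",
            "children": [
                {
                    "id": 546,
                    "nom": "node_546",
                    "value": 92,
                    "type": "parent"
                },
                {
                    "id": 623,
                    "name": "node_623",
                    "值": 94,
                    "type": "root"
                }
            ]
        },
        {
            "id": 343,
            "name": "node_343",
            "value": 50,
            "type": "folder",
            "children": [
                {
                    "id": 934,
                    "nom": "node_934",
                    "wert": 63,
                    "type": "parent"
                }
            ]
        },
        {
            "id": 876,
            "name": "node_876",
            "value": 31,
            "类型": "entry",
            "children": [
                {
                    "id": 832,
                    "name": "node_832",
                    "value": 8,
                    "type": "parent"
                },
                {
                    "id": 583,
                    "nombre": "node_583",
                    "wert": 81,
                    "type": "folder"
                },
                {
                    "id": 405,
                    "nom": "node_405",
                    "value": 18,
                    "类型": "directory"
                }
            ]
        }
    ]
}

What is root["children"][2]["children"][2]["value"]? 18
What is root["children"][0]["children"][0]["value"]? 92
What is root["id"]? 937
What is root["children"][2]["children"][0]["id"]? 832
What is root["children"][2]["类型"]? "entry"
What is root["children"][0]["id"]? 66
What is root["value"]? 7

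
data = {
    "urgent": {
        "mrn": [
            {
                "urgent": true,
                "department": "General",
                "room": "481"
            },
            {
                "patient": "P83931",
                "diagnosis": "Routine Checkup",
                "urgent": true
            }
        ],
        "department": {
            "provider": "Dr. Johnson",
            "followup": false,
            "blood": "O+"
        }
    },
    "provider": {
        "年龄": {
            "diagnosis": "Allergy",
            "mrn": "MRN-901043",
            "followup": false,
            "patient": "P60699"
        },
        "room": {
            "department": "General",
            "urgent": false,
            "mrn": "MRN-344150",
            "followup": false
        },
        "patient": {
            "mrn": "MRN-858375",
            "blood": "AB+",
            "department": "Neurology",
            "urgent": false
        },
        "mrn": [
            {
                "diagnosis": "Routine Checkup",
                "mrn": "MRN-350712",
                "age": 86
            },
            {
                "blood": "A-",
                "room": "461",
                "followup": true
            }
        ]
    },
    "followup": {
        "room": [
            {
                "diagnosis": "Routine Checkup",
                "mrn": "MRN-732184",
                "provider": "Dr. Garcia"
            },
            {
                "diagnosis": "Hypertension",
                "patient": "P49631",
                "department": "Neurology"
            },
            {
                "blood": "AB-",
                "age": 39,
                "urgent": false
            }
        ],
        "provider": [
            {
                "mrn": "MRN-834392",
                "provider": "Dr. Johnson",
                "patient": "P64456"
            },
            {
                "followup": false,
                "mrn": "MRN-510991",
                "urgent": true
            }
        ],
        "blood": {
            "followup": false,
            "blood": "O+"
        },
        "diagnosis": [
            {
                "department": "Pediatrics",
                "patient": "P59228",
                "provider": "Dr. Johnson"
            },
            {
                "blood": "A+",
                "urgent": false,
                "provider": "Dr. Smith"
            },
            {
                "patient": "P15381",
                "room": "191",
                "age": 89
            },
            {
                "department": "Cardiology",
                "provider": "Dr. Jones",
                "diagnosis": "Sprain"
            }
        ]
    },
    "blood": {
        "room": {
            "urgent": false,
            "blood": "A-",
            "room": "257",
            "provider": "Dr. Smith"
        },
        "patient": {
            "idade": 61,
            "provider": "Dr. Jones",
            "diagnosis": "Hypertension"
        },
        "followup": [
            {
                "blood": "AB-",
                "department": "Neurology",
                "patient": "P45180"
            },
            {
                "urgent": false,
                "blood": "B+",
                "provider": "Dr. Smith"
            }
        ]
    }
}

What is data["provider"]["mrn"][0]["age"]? 86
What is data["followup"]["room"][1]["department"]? "Neurology"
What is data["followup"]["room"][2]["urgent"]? False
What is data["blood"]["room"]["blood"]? "A-"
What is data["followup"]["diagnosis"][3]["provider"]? "Dr. Jones"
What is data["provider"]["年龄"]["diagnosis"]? "Allergy"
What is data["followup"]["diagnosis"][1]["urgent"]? False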